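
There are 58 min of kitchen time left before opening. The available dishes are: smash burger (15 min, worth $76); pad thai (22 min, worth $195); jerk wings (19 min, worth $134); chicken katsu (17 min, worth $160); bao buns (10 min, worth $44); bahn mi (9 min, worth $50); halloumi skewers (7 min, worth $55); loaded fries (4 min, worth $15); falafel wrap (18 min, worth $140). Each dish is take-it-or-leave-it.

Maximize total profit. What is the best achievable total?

By profit per min: chicken katsu 9.41, pad thai 8.86, halloumi skewers 7.86 lead.
A density-first pass picks pad thai + chicken katsu + bahn mi + halloumi skewers — 460 at 55 min.
Replace bahn mi and halloumi skewers with falafel wrap: the trade gains 35 net, giving 495 at 57 min.
An exhaustive check of the 512 subsets confirms 495.

495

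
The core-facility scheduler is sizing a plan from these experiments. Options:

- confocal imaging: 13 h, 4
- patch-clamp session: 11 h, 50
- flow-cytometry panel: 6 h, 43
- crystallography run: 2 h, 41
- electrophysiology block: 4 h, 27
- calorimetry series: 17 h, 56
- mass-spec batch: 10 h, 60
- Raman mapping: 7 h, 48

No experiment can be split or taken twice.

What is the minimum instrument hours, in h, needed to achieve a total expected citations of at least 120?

15

Need the lightest bundle worth ≥ 120.
flow-cytometry panel + crystallography run + Raman mapping reaches 132 using 15 h.
Any bundle with less than 15 h falls short of 120.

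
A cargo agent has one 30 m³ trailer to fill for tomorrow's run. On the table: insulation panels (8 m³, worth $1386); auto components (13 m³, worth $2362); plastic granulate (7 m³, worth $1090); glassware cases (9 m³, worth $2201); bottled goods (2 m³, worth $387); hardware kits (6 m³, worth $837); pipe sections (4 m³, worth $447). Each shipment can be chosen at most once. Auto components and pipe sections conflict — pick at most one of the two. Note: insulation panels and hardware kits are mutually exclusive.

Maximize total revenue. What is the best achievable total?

5949

Density check — glassware cases 244.56, bottled goods 193.50, auto components 181.69, insulation panels 173.25 are the best per m³.
Taking the top-ratio shipments first gives auto components + glassware cases + bottled goods + hardware kits for 5787 (30 m³).
Replace bottled goods and hardware kits with insulation panels: the trade gains 162 net, giving 5949 at 30 m³.
Next best is auto components + glassware cases + bottled goods + hardware kits at 5787 (30 m³) — short by 162.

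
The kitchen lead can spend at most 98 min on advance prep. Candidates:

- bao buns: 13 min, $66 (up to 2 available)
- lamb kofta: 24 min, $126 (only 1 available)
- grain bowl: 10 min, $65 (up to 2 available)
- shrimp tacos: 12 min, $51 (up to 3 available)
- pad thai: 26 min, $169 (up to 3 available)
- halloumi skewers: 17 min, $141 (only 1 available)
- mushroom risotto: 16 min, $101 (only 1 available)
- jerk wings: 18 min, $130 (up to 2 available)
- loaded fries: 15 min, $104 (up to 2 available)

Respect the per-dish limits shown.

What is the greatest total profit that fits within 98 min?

675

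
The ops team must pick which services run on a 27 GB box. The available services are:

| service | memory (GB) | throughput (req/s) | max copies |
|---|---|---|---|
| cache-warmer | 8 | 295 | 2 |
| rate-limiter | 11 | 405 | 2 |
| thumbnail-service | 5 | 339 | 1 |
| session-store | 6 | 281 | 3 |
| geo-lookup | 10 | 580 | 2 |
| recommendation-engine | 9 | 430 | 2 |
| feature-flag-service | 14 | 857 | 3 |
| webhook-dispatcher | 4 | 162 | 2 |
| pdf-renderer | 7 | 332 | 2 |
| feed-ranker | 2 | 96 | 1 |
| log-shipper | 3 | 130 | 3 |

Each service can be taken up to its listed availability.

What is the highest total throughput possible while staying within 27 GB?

1595

Ranking by ratio (throughput/GB): thumbnail-service 67.80, feature-flag-service 61.21, geo-lookup 58.00.
Greedy by ratio would take thumbnail-service + session-store + feature-flag-service + feed-ranker: 27 GB used, total 1573.
The 20 GB tied up in session-store and feature-flag-service is better spent on 2×geo-lookup — total rises to 1595 (27 GB).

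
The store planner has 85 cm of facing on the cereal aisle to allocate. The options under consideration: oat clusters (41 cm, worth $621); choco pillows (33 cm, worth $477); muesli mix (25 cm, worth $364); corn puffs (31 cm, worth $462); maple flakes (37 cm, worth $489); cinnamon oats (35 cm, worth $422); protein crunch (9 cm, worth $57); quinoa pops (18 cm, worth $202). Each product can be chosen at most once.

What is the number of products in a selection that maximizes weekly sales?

3

Optimal total is 1187.
oat clusters + muesli mix + quinoa pops hits 1187 at 84 cm.
Every optimal selection uses 3 products.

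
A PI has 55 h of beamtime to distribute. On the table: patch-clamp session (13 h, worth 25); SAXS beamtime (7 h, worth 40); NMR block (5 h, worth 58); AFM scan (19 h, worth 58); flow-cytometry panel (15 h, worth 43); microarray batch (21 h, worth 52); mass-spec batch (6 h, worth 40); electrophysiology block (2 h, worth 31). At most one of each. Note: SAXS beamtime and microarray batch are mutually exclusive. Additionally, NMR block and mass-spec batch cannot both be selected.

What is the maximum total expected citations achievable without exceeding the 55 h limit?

Density check — electrophysiology block 15.50, NMR block 11.60, mass-spec batch 6.67 are the best per h.
Taking SAXS beamtime + NMR block + AFM scan + flow-cytometry panel + electrophysiology block: 48 h used, 230 in expected citations.
An exhaustive check of the 256 subsets confirms 230.

230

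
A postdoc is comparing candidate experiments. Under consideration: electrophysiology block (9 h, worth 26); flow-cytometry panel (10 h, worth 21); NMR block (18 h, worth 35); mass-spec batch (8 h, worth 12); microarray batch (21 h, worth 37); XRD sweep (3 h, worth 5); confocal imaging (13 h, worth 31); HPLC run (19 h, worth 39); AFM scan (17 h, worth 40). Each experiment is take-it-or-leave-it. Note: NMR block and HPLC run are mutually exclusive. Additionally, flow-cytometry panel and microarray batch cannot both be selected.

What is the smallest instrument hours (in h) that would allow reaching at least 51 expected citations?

22

Look for the lowest-instrument combination reaching 51.
electrophysiology block + flow-cytometry panel + XRD sweep: 52 expected citations at 22 h.
Any bundle with less than 22 h falls short of 51.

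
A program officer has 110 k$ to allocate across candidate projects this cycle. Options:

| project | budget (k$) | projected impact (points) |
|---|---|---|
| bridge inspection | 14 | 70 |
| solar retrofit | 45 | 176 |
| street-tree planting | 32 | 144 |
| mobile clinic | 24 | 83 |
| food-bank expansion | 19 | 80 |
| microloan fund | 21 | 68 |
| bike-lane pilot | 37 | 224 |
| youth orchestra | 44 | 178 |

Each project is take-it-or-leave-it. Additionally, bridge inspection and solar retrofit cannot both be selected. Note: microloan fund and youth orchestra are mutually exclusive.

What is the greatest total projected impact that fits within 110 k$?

521

The ratio heuristic lands on bridge inspection + street-tree planting + food-bank expansion + bike-lane pilot (518) but leaves 8 k$ idle.
Dropping food-bank expansion frees 19 k$; slotting in mobile clinic (24 k$) lifts the total to 521 at 107 k$.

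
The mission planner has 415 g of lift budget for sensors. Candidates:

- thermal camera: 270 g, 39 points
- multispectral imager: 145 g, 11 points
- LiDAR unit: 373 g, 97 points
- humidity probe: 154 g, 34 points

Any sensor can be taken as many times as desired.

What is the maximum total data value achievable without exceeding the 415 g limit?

Taking LiDAR unit: 373 g used, 97 in data value.

97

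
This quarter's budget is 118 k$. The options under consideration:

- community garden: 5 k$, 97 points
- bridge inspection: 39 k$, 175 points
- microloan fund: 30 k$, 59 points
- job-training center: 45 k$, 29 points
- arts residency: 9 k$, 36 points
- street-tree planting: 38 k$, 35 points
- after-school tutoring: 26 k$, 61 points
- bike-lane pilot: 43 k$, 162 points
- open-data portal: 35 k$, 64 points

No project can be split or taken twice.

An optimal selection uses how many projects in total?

Best achievable projected impact is 495.
One optimal bundle: community garden + bridge inspection + after-school tutoring + bike-lane pilot (113 k$).
Every optimal selection uses 4 projects.

4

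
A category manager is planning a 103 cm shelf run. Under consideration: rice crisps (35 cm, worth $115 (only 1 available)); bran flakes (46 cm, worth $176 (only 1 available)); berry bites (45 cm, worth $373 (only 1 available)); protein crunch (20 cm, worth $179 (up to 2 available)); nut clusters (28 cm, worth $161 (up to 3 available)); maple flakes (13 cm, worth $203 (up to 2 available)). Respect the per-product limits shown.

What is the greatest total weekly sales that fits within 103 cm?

Taking the top-ratio products first gives 2×protein crunch + nut clusters + 2×maple flakes for 925 (94 cm).
The 48 cm tied up in protein crunch and nut clusters is better spent on berry bites — total rises to 958 (91 cm).
Every other selection either busts 103 cm or exceeds an availability limit or fails to beat 958.

958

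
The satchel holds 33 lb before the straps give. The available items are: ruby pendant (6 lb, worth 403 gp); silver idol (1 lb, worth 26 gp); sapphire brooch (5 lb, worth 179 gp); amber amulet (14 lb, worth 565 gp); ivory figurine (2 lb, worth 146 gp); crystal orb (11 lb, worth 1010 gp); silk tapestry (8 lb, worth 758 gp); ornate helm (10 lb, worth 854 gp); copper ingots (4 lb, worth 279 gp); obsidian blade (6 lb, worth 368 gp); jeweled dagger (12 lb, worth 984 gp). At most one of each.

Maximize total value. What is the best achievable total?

2901

Filling by ratio: silver idol + ivory figurine + crystal orb + silk tapestry + ornate helm for 2794, with 1 lb left unused.
Dropping silver idol and ivory figurine frees 3 lb; slotting in copper ingots (4 lb) lifts the total to 2901 at 33 lb.
Every other selection either busts 33 lb or fails to beat 2901.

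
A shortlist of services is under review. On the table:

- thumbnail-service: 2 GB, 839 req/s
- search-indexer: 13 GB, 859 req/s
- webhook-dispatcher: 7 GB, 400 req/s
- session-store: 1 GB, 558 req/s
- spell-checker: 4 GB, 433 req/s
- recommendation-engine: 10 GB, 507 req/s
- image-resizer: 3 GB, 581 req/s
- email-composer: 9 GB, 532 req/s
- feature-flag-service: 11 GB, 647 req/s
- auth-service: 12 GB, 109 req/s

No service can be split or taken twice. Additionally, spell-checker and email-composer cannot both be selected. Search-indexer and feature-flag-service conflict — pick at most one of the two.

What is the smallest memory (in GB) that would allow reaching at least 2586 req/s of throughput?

17

Need the lightest bundle worth ≥ 2586.
thumbnail-service + webhook-dispatcher + session-store + spell-checker + image-resizer: 2811 throughput at 17 GB.
Below 17 GB the best achievable stays under 2586.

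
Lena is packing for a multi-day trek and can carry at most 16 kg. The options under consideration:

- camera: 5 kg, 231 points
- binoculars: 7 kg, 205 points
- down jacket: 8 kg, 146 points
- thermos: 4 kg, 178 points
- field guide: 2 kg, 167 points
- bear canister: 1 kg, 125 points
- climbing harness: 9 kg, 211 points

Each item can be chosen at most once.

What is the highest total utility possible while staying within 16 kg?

728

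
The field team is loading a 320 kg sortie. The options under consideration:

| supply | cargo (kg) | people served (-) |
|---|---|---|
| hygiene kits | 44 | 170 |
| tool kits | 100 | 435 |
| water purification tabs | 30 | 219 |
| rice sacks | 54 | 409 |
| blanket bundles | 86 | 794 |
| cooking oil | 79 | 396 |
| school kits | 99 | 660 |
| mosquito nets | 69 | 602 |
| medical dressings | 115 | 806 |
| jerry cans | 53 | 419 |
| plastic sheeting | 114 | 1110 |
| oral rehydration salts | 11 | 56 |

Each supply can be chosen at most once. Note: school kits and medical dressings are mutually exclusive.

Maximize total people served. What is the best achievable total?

2788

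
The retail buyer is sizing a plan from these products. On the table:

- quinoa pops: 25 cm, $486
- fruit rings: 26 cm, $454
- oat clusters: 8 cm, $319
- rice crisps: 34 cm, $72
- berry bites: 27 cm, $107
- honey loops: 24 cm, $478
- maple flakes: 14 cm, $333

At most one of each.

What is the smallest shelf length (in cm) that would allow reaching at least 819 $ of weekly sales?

39

Minimise cm subject to total weekly sales ≥ 819.
quinoa pops + maple flakes reaches 819 using 39 cm.
Any bundle with less than 39 cm falls short of 819.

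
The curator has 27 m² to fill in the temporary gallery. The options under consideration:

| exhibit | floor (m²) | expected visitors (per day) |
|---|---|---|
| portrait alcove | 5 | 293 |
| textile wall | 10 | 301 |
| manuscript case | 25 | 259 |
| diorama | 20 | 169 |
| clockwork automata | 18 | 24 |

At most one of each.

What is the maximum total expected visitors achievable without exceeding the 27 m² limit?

594

Taking portrait alcove + textile wall: 15 m² used, 594 in expected visitors.
Runner-up portrait alcove + diorama tops out at 462.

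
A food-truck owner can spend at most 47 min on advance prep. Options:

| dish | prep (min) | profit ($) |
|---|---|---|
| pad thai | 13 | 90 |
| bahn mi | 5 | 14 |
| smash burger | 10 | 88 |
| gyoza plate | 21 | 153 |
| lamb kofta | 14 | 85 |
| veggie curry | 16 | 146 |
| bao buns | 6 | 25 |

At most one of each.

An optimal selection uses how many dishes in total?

The maximum profit within 47 min is 387.
For example smash burger + gyoza plate + veggie curry achieves it, using 47 min.
All optima have 3 dishes.

3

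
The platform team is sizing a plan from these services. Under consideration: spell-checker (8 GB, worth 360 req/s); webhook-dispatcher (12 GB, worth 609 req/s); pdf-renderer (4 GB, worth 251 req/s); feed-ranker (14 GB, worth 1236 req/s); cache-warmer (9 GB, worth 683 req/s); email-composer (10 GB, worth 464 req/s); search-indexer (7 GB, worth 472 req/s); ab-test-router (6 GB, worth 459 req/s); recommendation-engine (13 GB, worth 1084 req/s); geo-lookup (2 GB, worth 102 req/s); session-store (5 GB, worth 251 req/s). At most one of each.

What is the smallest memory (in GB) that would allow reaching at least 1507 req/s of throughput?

19

Look for the lowest-memory combination reaching 1507.
ab-test-router + recommendation-engine: 1543 throughput at 19 GB.
Below 19 GB the best achievable stays under 1507.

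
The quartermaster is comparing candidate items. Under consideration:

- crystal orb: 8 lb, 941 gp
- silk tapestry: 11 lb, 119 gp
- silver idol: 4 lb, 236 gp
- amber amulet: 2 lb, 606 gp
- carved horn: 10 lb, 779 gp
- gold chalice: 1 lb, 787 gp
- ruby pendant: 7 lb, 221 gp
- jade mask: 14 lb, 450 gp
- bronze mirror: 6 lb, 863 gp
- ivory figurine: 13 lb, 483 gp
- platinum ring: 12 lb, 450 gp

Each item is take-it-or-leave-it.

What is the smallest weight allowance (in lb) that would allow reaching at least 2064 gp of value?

Minimise lb subject to total value ≥ 2064.
amber amulet + gold chalice + bronze mirror reaches 2256 using 9 lb.
No combination under 9 lb hits 2064.

9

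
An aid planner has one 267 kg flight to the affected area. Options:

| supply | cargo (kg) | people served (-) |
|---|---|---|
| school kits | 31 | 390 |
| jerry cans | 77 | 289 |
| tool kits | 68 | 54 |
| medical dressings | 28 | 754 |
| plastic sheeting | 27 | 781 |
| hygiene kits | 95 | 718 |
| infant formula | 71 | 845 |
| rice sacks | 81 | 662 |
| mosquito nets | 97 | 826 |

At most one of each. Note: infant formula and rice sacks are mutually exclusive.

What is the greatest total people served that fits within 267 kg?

Ranking by ratio (people served/kg): plastic sheeting 28.93, medical dressings 26.93, school kits 12.58, infant formula 11.90.
The ratio ordering already packs tightly: school kits + medical dressings + plastic sheeting + infant formula + mosquito nets, 254 kg, 3596.
Runner-up school kits + medical dressings + plastic sheeting + hygiene kits + infant formula tops out at 3488.

3596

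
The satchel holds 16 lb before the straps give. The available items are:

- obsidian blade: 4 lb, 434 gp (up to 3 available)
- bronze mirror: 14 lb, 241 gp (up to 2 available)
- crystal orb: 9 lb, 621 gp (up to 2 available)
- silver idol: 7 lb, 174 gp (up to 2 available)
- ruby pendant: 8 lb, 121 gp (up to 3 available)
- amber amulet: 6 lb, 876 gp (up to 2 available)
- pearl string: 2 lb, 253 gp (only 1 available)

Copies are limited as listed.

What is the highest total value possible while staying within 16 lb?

2186

A density-first pass picks 2×amber amulet + pearl string — 2005 at 14 lb.
Dropping pearl string frees 2 lb; slotting in obsidian blade (4 lb) lifts the total to 2186 at 16 lb.
That's the maximum — no swap from here does better than 2186.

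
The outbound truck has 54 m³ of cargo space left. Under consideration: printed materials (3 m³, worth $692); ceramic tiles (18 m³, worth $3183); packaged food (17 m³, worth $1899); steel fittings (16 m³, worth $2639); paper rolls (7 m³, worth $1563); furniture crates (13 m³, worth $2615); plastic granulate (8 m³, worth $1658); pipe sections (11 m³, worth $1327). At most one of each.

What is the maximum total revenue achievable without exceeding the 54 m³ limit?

10000

Ranking by ratio (revenue/m³): printed materials 230.67, paper rolls 223.29, plastic granulate 207.25, furniture crates 201.15.
Filling by ratio: printed materials + ceramic tiles + paper rolls + furniture crates + plastic granulate for 9711, with 5 m³ left unused.
Dropping printed materials and plastic granulate frees 11 m³; slotting in steel fittings (16 m³) lifts the total to 10000 at 54 m³.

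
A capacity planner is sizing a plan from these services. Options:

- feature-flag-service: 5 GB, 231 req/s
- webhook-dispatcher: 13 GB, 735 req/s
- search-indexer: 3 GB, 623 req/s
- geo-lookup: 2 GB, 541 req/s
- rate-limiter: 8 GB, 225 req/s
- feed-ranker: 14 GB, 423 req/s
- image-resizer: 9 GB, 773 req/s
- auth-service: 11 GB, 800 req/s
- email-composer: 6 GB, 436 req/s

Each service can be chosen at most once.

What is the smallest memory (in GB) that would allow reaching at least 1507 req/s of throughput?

11

Minimise GB subject to total throughput ≥ 1507.
search-indexer + geo-lookup + email-composer: 1600 throughput at 11 GB.
No combination under 11 GB hits 1507.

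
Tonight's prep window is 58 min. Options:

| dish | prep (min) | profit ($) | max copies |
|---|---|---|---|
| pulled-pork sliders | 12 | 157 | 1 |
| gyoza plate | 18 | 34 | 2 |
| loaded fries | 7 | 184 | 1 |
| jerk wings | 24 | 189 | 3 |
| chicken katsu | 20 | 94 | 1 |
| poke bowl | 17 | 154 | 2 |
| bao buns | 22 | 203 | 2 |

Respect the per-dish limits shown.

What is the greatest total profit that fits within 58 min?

698

Ranking by ratio (profit/min): loaded fries 26.29, pulled-pork sliders 13.08, bao buns 9.23.
Taking pulled-pork sliders + loaded fries + poke bowl + bao buns: 58 min used, 698 in profit.
Every other selection either busts 58 min or exceeds an availability limit or fails to beat 698.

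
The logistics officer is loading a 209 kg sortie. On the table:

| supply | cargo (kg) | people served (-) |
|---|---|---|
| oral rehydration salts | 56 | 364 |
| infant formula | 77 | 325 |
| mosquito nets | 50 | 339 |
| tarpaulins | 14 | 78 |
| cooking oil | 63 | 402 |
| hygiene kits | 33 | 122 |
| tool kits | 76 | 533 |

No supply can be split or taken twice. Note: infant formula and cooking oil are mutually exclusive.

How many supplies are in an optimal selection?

4

Optimal total is 1377.
For example oral rehydration salts + tarpaulins + cooking oil + tool kits achieves it, using 209 kg.
Any selection reaching 1377 contains exactly 4 supplies.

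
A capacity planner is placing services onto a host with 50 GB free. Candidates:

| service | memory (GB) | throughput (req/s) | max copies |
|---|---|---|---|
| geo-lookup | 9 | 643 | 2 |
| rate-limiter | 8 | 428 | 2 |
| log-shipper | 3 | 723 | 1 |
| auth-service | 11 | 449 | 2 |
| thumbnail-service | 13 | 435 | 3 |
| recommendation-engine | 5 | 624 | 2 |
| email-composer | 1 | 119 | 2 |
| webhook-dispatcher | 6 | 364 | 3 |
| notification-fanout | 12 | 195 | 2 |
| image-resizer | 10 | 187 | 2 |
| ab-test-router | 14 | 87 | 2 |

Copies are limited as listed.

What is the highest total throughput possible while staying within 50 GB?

Filling by ratio: 2×geo-lookup + log-shipper + 2×recommendation-engine + 2×email-composer + 2×webhook-dispatcher for 4223, with 5 GB left unused.
Replace email-composer with webhook-dispatcher: the trade gains 245 net, giving 4468 at 50 GB.
Nothing else within 50 GB beats 4468.

4468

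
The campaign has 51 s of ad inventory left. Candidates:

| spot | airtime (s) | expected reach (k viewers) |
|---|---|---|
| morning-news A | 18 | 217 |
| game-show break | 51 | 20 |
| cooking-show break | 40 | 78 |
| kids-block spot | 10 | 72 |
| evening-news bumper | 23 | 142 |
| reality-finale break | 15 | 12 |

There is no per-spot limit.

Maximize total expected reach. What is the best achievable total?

Density check — morning-news A 12.06, kids-block spot 7.20, evening-news bumper 6.17, cooking-show break 1.95 are the best per s.
Best packing: 2×morning-news A + kids-block spot — 46 s, 506 total.

506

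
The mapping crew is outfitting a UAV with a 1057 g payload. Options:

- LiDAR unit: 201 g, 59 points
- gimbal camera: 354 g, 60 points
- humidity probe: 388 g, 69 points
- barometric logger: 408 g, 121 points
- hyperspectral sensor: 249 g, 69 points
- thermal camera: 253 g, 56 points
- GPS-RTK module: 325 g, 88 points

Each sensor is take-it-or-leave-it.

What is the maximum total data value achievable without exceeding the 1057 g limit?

Ranking by ratio (data value/g): barometric logger 0.30, LiDAR unit 0.29, hyperspectral sensor 0.28, GPS-RTK module 0.27.
Greedy by ratio would take LiDAR unit + barometric logger + hyperspectral sensor: 858 g used, total 249.
Dropping LiDAR unit frees 201 g; slotting in GPS-RTK module (325 g) lifts the total to 278 at 982 g.
The spare 75 g is too small for any remaining sensor, and no exchange beats 278.

278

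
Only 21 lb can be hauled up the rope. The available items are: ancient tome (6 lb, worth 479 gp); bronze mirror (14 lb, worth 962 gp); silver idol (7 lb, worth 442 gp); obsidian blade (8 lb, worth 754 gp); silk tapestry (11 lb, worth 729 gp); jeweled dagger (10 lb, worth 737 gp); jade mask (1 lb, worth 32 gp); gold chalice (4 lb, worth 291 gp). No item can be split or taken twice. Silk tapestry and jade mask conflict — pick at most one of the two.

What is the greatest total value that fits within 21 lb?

1675

The ratio heuristic lands on ancient tome + obsidian blade + jade mask + gold chalice (1556) but leaves 2 lb idle.
Replace jade mask and gold chalice with silver idol: the trade gains 119 net, giving 1675 at 21 lb.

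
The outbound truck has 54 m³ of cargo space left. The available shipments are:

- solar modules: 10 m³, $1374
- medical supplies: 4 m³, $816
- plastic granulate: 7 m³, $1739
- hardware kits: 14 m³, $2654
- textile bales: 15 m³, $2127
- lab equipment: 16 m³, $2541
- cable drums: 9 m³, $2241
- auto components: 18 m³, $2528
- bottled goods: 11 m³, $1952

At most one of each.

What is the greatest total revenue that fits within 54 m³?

Ranking by ratio (revenue/m³): cable drums 249.00, plastic granulate 248.43, medical supplies 204.00.
A density-first pass picks medical supplies + plastic granulate + hardware kits + cable drums + bottled goods — 9402 at 45 m³.
Replace plastic granulate with lab equipment: the trade gains 802 net, giving 10204 at 54 m³.

10204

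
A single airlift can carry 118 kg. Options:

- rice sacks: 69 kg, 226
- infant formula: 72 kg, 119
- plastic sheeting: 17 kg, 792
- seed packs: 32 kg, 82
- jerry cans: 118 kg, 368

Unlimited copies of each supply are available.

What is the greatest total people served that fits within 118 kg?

4752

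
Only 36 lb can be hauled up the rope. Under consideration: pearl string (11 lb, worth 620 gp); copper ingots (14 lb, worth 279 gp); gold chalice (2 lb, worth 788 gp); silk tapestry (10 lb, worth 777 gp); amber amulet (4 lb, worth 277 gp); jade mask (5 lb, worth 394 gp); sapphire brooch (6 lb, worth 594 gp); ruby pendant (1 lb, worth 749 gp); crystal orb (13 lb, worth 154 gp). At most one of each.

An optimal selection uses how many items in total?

6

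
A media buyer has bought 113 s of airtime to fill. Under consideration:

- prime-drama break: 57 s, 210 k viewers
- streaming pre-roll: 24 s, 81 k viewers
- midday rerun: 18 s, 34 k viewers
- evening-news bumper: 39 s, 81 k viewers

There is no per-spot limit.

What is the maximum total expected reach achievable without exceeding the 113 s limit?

372

Taking prime-drama break + 2×streaming pre-roll: 105 s used, 372 in expected reach.
That's the maximum — no swap from here does better than 372.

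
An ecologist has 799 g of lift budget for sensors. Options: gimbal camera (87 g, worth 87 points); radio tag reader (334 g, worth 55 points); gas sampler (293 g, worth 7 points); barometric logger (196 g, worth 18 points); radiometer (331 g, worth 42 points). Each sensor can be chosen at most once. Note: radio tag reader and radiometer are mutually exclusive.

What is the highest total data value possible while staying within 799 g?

160

Taking gimbal camera + radio tag reader + barometric logger: 617 g used, 160 in data value.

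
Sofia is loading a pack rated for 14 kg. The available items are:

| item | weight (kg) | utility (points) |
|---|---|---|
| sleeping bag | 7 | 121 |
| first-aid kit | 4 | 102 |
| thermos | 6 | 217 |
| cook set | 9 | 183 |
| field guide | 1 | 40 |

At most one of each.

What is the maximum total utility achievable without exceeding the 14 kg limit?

The ratio heuristic lands on first-aid kit + thermos + field guide (359) but leaves 3 kg idle.
Replace first-aid kit with sleeping bag: the trade gains 19 net, giving 378 at 14 kg.
That's the maximum — no swap from here does better than 378.

378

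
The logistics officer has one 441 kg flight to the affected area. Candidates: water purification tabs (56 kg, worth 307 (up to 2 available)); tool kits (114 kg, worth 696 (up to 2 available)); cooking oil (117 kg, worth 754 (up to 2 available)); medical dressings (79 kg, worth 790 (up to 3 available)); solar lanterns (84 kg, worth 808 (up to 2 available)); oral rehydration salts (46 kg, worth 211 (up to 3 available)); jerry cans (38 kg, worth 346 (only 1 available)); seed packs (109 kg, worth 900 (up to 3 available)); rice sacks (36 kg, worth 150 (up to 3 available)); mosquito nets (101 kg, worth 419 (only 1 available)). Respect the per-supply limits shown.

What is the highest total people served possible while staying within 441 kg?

4136

Taking 3×medical dressings + 2×solar lanterns + rice sacks: 441 kg used, 4136 in people served.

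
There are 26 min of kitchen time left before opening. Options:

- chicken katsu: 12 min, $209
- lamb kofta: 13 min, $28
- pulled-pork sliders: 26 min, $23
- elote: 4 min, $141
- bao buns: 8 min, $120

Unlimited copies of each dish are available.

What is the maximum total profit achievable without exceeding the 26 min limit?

846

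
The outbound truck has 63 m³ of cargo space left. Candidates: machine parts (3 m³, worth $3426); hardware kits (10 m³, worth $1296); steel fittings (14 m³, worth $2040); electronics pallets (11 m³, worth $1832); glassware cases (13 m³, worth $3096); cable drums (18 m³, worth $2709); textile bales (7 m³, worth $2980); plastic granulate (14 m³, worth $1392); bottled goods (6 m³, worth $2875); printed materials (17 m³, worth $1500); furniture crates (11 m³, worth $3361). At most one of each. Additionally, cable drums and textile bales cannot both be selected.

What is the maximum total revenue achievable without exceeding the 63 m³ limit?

18866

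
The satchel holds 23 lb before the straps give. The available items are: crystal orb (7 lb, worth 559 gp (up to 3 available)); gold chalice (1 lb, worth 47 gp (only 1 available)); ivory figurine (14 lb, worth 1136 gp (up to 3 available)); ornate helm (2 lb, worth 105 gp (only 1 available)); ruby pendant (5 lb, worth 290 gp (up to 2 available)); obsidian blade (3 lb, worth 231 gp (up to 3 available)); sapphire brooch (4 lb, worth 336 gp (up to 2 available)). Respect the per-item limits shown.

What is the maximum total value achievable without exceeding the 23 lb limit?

1855

Density check — sapphire brooch 84.00, ivory figurine 81.14, crystal orb 79.86, obsidian blade 77.00 are the best per lb.
Gold chalice + ivory figurine + 2×sapphire brooch uses 23 of the 23 lb and totals 1855.
Every other selection either busts 23 lb or exceeds an availability limit or fails to beat 1855.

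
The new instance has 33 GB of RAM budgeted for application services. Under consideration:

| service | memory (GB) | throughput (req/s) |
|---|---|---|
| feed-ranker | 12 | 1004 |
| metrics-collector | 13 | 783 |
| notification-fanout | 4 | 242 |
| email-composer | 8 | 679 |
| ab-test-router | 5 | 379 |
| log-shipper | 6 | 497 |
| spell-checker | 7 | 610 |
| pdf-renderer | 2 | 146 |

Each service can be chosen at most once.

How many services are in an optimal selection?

The maximum throughput within 33 GB is 2790.
For example feed-ranker + email-composer + log-shipper + spell-checker achieves it, using 33 GB.
All optima have 4 services.

4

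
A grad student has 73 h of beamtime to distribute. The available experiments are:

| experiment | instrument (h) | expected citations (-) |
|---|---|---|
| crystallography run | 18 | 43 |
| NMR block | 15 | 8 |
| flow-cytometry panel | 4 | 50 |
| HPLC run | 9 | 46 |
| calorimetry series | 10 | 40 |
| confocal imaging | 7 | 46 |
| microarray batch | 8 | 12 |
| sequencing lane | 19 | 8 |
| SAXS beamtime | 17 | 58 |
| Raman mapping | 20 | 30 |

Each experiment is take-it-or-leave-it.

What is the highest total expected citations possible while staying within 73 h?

295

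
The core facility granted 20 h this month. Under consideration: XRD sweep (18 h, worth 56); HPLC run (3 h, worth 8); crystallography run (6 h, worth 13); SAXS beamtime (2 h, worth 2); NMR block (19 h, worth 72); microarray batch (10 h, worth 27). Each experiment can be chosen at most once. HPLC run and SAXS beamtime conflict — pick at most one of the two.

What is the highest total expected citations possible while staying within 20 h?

Density check — NMR block 3.79, XRD sweep 3.11, microarray batch 2.70 are the best per h.
The ratio ordering already packs tightly: NMR block, 19 h, 72.

72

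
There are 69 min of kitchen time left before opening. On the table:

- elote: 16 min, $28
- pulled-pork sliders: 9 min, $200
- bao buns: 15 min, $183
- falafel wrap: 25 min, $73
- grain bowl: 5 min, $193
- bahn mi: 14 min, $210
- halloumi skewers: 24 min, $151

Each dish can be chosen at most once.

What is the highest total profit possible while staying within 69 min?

937

The ratio ordering already packs tightly: pulled-pork sliders + bao buns + grain bowl + bahn mi + halloumi skewers, 67 min, 937.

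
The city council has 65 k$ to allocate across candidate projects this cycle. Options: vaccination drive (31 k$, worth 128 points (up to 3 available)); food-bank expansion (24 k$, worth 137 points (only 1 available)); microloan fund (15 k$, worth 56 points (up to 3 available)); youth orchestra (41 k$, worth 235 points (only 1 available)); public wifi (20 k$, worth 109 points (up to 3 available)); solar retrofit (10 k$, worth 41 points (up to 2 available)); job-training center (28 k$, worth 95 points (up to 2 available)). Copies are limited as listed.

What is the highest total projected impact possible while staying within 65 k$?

Food-bank expansion + youth orchestra uses 65 of the 65 k$ and totals 372.
Every other selection either busts 65 k$ or exceeds an availability limit or fails to beat 372.

372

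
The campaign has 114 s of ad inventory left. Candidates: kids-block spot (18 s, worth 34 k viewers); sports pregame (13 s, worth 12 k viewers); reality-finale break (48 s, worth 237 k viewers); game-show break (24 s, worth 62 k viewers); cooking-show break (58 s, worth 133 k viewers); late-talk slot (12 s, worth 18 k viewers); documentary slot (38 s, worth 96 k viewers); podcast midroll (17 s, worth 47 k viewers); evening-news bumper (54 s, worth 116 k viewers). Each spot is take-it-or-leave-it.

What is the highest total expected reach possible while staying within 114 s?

Filling by ratio: kids-block spot + reality-finale break + game-show break + podcast midroll for 380, with 7 s left unused.
The 35 s tied up in kids-block spot and podcast midroll is better spent on documentary slot — total rises to 395 (110 s).

395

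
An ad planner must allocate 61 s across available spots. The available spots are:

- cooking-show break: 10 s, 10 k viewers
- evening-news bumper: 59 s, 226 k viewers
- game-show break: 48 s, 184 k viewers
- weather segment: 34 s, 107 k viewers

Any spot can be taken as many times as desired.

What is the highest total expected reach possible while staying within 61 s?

226

The ratio heuristic lands on cooking-show break + game-show break (194) but leaves 3 s idle.
Dropping cooking-show break and game-show break frees 58 s; slotting in evening-news bumper (59 s) lifts the total to 226 at 59 s.
No other feasible combination exceeds 226.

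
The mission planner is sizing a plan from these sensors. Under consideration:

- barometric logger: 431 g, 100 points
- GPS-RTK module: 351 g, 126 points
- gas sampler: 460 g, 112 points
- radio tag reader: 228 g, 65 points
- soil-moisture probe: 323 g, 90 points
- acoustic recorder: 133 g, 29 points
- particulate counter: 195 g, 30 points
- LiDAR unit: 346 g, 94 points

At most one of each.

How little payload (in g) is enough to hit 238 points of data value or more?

807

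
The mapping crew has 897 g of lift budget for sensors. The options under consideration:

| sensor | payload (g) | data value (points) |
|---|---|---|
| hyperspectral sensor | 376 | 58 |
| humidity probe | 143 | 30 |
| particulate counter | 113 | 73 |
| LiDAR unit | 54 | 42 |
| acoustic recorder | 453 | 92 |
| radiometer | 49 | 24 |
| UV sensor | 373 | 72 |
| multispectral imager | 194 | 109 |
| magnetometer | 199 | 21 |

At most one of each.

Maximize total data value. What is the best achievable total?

340

The ratio heuristic lands on humidity probe + particulate counter + LiDAR unit + radiometer + multispectral imager + magnetometer (299) but leaves 145 g idle.
Dropping humidity probe and magnetometer frees 342 g; slotting in acoustic recorder (453 g) lifts the total to 340 at 863 g.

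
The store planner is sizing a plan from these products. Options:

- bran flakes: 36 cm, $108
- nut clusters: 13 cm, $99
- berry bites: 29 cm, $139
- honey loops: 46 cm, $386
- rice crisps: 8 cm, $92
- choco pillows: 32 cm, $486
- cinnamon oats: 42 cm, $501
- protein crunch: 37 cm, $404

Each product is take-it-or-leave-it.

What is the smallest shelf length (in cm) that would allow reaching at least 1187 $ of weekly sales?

111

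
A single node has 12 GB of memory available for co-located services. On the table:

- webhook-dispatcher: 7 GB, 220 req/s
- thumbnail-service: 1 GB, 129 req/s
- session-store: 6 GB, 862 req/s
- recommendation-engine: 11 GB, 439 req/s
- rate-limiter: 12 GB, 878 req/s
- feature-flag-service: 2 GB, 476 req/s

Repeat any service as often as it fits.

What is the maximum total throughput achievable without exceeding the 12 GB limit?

2856

By throughput per GB: feature-flag-service 238.00, session-store 143.67, thumbnail-service 129.00, rate-limiter 73.17 lead.
Best packing: 6×feature-flag-service — 12 GB, 2856 total.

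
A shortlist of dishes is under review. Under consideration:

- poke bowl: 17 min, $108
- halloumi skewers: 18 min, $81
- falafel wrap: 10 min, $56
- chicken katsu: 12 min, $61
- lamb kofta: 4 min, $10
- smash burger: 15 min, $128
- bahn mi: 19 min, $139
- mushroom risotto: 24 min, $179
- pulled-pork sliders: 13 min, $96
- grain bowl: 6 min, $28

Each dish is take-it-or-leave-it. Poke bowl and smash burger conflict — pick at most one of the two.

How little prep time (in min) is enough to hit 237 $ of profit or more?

34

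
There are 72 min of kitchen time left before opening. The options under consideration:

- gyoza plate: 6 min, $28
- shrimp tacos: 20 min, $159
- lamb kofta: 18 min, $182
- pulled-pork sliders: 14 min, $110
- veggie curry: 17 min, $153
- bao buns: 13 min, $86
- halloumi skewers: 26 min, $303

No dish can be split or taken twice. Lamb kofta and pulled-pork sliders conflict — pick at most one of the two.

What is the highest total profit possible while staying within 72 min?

672

The ratio heuristic lands on gyoza plate + lamb kofta + veggie curry + halloumi skewers (666) but leaves 5 min idle.
Dropping veggie curry frees 17 min; slotting in shrimp tacos (20 min) lifts the total to 672 at 70 min.
Nothing else feasible within 72 min beats 672.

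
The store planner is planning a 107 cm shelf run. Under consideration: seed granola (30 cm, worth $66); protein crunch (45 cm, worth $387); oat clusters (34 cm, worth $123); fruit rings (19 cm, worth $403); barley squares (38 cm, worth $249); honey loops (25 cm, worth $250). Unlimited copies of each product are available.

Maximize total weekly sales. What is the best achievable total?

2015

Best packing: 5×fruit rings — 95 cm, 2015 total.
That's the maximum — no swap from here does better than 2015.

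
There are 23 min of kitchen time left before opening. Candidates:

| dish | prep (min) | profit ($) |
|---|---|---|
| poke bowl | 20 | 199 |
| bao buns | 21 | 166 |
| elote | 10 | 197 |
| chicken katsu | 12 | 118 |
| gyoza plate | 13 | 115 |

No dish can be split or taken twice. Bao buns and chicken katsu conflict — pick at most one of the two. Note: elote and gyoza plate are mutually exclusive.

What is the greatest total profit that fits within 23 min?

315

Ranking by ratio (profit/min): elote 19.70, poke bowl 9.95, chicken katsu 9.83, gyoza plate 8.85.
The ratio ordering already packs tightly: elote + chicken katsu, 22 min, 315.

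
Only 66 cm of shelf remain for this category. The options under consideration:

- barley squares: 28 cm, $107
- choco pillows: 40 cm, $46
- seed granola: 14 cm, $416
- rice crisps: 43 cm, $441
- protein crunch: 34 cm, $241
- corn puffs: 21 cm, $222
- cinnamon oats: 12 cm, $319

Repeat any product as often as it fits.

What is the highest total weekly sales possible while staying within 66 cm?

1886

Ranking by ratio (weekly sales/cm): seed granola 29.71, cinnamon oats 26.58, corn puffs 10.57.
The ratio heuristic lands on 4×seed granola (1664) but leaves 10 cm idle.
Replace seed granola with 2×cinnamon oats: the trade gains 222 net, giving 1886 at 66 cm.
Every other selection either busts 66 cm or fails to beat 1886.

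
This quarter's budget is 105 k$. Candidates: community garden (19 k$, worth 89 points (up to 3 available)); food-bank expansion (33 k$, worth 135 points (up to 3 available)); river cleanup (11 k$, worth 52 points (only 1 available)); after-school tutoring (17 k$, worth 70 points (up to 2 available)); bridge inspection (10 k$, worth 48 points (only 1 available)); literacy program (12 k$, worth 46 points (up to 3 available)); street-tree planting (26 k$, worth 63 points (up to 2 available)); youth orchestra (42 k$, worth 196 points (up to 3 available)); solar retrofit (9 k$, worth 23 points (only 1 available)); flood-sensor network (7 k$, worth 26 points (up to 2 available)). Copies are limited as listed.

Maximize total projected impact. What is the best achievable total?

492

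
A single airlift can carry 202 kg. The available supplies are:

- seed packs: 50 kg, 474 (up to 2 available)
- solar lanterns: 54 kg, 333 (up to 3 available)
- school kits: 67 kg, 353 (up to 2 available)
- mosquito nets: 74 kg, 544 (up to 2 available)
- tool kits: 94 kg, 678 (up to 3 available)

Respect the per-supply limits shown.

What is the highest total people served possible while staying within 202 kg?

1626

The ratio heuristic lands on 2×seed packs + mosquito nets (1492) but leaves 28 kg idle.
Replace mosquito nets with tool kits: the trade gains 134 net, giving 1626 at 194 kg.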